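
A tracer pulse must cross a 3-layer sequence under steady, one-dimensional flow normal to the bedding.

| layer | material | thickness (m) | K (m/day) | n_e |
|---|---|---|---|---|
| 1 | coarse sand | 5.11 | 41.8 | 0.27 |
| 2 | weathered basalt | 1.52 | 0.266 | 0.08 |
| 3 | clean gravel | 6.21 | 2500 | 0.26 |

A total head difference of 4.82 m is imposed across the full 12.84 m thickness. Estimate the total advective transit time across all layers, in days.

With flow normal to the layers, continuity requires the same specific discharge q through every layer.
Σ(b_i/K_i) = 5.11/41.8 + 1.52/0.266 + 6.21/2500 = 5.839 d.
q = Δh / Σ(b_i/K_i) = 4.82 / 5.839 = 0.8255 m/day.
In each layer the seepage velocity is v_i = q/n_i, so the layer transit time is t_i = b_i·n_i / q:
  layer 1 (coarse sand): t_1 = 5.11 × 0.27 / 0.8255 = 1.671 d
  layer 2 (weathered basalt): t_2 = 1.52 × 0.08 / 0.8255 = 0.1473 d
  layer 3 (clean gravel): t_3 = 6.21 × 0.26 / 0.8255 = 1.956 d
Total t = Σ t_i = 3.775 days.

3.77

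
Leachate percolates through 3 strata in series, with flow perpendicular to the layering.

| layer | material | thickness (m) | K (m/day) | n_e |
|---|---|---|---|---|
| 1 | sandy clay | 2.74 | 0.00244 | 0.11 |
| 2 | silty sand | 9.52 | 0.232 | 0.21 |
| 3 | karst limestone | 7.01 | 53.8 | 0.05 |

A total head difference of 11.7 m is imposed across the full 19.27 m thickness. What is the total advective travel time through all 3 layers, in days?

With flow normal to the layers, continuity requires the same specific discharge q through every layer.
Σ(b_i/K_i) = 2.74/0.00244 + 9.52/0.232 + 7.01/53.8 = 1164 d.
q = Δh / Σ(b_i/K_i) = 11.7 / 1164 = 0.01005 m/day.
In each layer the seepage velocity is v_i = q/n_i, so the layer transit time is t_i = b_i·n_i / q:
  layer 1 (sandy clay): t_1 = 2.74 × 0.11 / 0.01005 = 29.99 d
  layer 2 (silty sand): t_2 = 9.52 × 0.21 / 0.01005 = 198.9 d
  layer 3 (karst limestone): t_3 = 7.01 × 0.05 / 0.01005 = 34.87 d
Total t = Σ t_i = 263.8 days.

264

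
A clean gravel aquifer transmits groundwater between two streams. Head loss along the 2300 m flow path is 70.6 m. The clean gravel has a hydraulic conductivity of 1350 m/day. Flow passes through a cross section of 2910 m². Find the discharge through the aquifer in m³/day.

Hydraulic gradient i = Δh / L = 70.6 / 2300 = 0.03070.
Darcy's law: Q = K · A · i = 1350 × 2910 × 0.03070 = 1.206e+05 m³/day.

121000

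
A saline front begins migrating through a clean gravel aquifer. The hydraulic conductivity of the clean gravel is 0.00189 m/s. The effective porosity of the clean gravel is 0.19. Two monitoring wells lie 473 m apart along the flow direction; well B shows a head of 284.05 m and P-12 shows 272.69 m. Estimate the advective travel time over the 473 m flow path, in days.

22.9

Convert K: 0.00189 m/s × 86400 = 163.3 m/day.
Hydraulic gradient i = (284.05 − 272.69) / 473 = 11.36 / 473 = 0.02402.
Darcy flux q = K · i = 163.3 × 0.02402 = 3.922 m/day.
Seepage velocity v = q / n_e = 3.922 / 0.19 = 20.64 m/day.
Travel time t = L / v = 473 / 20.64 = 22.92 days.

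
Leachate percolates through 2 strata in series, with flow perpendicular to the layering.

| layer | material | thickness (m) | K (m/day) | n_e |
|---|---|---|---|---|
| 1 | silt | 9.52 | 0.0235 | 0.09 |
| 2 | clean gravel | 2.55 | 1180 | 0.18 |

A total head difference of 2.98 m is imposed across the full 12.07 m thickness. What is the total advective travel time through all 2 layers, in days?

179

With flow normal to the layers, continuity requires the same specific discharge q through every layer.
Σ(b_i/K_i) = 9.52/0.0235 + 2.55/1180 = 405.1 d.
q = Δh / Σ(b_i/K_i) = 2.98 / 405.1 = 0.007356 m/day.
In each layer the seepage velocity is v_i = q/n_i, so the layer transit time is t_i = b_i·n_i / q:
  layer 1 (silt): t_1 = 9.52 × 0.09 / 0.007356 = 116.5 d
  layer 2 (clean gravel): t_2 = 2.55 × 0.18 / 0.007356 = 62.40 d
Total t = Σ t_i = 178.9 days.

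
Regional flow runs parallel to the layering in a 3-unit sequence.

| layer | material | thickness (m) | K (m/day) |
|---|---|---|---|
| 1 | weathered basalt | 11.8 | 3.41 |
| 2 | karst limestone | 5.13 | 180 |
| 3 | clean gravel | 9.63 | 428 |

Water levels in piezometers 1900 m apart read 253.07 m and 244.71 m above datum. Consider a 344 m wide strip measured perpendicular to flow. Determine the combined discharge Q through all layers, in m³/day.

Flow is parallel to layering, so each bed carries its own Darcy discharge and the transmissivities add.
Σ(K_i·b_i) = 3.41×11.8 + 180×5.13 + 428×9.63 = 5085 m²/day.
Hydraulic gradient i = (253.07 − 244.71) / 1900 = 8.36 / 1900 = 0.004400.
Q = Σ(K_i·b_i) · W · i = 5085 × 344 × 0.004400 = 7697 m³/day.

7700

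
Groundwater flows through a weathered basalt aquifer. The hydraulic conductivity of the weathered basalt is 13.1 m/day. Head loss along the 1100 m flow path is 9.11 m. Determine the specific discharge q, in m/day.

Hydraulic gradient i = Δh / L = 9.11 / 1100 = 0.008282.
Specific discharge q = K · i = 13.10 × 0.008282 = 0.1085 m/day.

0.108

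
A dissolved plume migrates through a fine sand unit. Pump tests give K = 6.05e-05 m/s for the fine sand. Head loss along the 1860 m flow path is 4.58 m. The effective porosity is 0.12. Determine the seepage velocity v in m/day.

Convert K: 6.05e-05 m/s × 86400 = 5.227 m/day.
Hydraulic gradient i = Δh / L = 4.58 / 1860 = 0.002462.
Darcy flux q = K · i = 5.227 × 0.002462 = 0.01287 m/day.
Seepage velocity v = q / n_e = 0.01287 / 0.12 = 0.1073 m/day.

0.107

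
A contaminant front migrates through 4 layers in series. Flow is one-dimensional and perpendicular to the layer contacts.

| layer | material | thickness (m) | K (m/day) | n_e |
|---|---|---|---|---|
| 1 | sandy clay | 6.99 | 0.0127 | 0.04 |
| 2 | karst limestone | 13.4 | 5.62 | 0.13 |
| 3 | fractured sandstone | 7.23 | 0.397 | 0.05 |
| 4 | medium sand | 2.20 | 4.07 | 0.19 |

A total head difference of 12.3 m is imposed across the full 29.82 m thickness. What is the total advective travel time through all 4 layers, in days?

130

With flow normal to the layers, continuity requires the same specific discharge q through every layer.
Σ(b_i/K_i) = 6.99/0.0127 + 13.4/5.62 + 7.23/0.397 + 2.20/4.07 = 571.5 d.
q = Δh / Σ(b_i/K_i) = 12.3 / 571.5 = 0.02152 m/day.
In each layer the seepage velocity is v_i = q/n_i, so the layer transit time is t_i = b_i·n_i / q:
  layer 1 (sandy clay): t_1 = 6.99 × 0.04 / 0.02152 = 12.99 d
  layer 2 (karst limestone): t_2 = 13.4 × 0.13 / 0.02152 = 80.94 d
  layer 3 (fractured sandstone): t_3 = 7.23 × 0.05 / 0.02152 = 16.80 d
  layer 4 (medium sand): t_4 = 2.20 × 0.19 / 0.02152 = 19.42 d
Total t = Σ t_i = 130.2 days.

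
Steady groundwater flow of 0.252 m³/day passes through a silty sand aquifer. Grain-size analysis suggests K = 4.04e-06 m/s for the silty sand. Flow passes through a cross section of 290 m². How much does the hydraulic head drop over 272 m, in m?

Convert K: 4.04e-06 m/s × 86400 = 0.3491 m/day.
From Q = K·A·i, i = Q / (K·A) = 0.252 / (0.3491 × 290.0) = 0.002489.
Head loss Δh = i · L = 0.002489 × 272 = 0.6771 m.

0.677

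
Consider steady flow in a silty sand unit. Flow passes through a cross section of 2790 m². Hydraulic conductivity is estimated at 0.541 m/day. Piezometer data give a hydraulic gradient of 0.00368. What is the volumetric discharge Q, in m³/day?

5.55

Hydraulic gradient i = 0.00368.
Darcy's law: Q = K · A · i = 0.5410 × 2790 × 0.003680 = 5.555 m³/day.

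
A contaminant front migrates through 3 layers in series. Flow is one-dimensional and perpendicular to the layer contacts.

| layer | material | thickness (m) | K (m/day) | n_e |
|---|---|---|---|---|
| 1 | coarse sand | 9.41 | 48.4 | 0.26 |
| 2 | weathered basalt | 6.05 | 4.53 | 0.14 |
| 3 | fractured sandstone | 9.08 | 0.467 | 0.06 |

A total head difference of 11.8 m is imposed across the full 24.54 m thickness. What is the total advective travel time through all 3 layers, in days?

6.82

With flow normal to the layers, continuity requires the same specific discharge q through every layer.
Σ(b_i/K_i) = 9.41/48.4 + 6.05/4.53 + 9.08/0.467 = 20.97 d.
q = Δh / Σ(b_i/K_i) = 11.8 / 20.97 = 0.5626 m/day.
In each layer the seepage velocity is v_i = q/n_i, so the layer transit time is t_i = b_i·n_i / q:
  layer 1 (coarse sand): t_1 = 9.41 × 0.26 / 0.5626 = 4.349 d
  layer 2 (weathered basalt): t_2 = 6.05 × 0.14 / 0.5626 = 1.505 d
  layer 3 (fractured sandstone): t_3 = 9.08 × 0.06 / 0.5626 = 0.9683 d
Total t = Σ t_i = 6.822 days.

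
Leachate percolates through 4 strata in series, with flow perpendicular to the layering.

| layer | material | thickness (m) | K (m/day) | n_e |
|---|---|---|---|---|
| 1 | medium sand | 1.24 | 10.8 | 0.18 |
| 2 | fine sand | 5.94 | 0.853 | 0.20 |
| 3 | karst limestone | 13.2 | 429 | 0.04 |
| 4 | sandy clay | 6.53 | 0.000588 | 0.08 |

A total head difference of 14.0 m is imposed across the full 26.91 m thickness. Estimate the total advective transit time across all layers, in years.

With flow normal to the layers, continuity requires the same specific discharge q through every layer.
Σ(b_i/K_i) = 1.24/10.8 + 5.94/0.853 + 13.2/429 + 6.53/0.000588 = 11113 d.
q = Δh / Σ(b_i/K_i) = 14.0 / 11113 = 0.001260 m/day.
In each layer the seepage velocity is v_i = q/n_i, so the layer transit time is t_i = b_i·n_i / q:
  layer 1 (medium sand): t_1 = 1.24 × 0.18 / 0.001260 = 177.2 d
  layer 2 (fine sand): t_2 = 5.94 × 0.20 / 0.001260 = 943.0 d
  layer 3 (karst limestone): t_3 = 13.2 × 0.04 / 0.001260 = 419.1 d
  layer 4 (sandy clay): t_4 = 6.53 × 0.08 / 0.001260 = 414.7 d
Total t = Σ t_i = 1954 days = 5.349 years.

5.35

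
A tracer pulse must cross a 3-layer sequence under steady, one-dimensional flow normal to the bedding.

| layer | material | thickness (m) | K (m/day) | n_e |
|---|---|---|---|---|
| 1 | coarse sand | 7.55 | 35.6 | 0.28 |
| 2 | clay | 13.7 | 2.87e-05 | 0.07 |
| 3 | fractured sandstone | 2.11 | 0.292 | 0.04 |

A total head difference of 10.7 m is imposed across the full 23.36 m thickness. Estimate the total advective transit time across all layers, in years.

With flow normal to the layers, continuity requires the same specific discharge q through every layer.
Σ(b_i/K_i) = 7.55/35.6 + 13.7/2.87e-05 + 2.11/0.292 = 4.774e+05 d.
q = Δh / Σ(b_i/K_i) = 10.7 / 4.774e+05 = 2.241e-05 m/day.
In each layer the seepage velocity is v_i = q/n_i, so the layer transit time is t_i = b_i·n_i / q:
  layer 1 (coarse sand): t_1 = 7.55 × 0.28 / 2.241e-05 = 94312 d
  layer 2 (clay): t_2 = 13.7 × 0.07 / 2.241e-05 = 42784 d
  layer 3 (fractured sandstone): t_3 = 2.11 × 0.04 / 2.241e-05 = 3765 d
Total t = Σ t_i = 1.409e+05 days = 385.7 years.

386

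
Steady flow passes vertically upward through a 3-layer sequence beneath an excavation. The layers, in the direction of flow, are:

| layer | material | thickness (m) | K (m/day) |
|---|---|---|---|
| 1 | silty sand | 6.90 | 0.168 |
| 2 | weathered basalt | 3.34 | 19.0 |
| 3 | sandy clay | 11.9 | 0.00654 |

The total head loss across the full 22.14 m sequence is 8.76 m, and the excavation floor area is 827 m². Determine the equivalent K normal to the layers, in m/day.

0.0119

Flow is perpendicular to layering, so the layers act in series and the equivalent K is the thickness-weighted harmonic mean.
Total thickness L = 6.90 + 3.34 + 11.9 = 22.14 m.
Σ(b_i/K_i) = 6.90/0.168 + 3.34/19.0 + 11.9/0.00654 = 1861 d.
K_eq = L / Σ(b_i/K_i) = 22.14 / 1861 = 0.01190 m/day.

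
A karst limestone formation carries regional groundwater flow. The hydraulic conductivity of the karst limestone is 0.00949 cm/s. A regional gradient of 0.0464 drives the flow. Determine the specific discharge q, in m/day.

Convert K: 0.00949 cm/s × 864 = 8.199 m/day.
Hydraulic gradient i = 0.0464.
Specific discharge q = K · i = 8.199 × 0.04640 = 0.3805 m/day.

0.380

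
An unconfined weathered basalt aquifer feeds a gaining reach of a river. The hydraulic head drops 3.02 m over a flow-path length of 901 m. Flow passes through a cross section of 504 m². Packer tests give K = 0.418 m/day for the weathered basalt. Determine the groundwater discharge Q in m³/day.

0.706

Hydraulic gradient i = Δh / L = 3.02 / 901 = 0.003352.
Darcy's law: Q = K · A · i = 0.4180 × 504.0 × 0.003352 = 0.7061 m³/day.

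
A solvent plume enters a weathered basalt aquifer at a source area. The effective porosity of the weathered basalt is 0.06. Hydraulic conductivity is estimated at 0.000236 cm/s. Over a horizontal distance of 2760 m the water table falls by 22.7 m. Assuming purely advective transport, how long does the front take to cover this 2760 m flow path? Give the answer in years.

Convert K: 0.000236 cm/s × 864 = 0.2039 m/day.
Hydraulic gradient i = Δh / L = 22.7 / 2760 = 0.008225.
Darcy flux q = K · i = 0.2039 × 0.008225 = 0.001677 m/day.
Seepage velocity v = q / n_e = 0.001677 / 0.06 = 0.02795 m/day.
Travel time t = L / v = 2760 / 0.02795 = 98746 days = 270.4 years.

270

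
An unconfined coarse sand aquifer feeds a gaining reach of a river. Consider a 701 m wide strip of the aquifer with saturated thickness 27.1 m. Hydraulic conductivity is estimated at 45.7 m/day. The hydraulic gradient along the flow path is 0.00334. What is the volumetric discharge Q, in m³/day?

2900

Cross-sectional area A = 701 × 27.1 = 18997 m².
Hydraulic gradient i = 0.00334.
Darcy's law: Q = K · A · i = 45.70 × 18997 × 0.003340 = 2900 m³/day.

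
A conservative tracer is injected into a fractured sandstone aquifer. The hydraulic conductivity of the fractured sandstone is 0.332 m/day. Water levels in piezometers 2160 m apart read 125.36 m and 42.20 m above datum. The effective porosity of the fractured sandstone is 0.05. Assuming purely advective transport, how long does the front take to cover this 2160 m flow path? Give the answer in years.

Hydraulic gradient i = (125.36 − 42.20) / 2160 = 83.16 / 2160 = 0.03850.
Darcy flux q = K · i = 0.3320 × 0.03850 = 0.01278 m/day.
Seepage velocity v = q / n_e = 0.01278 / 0.05 = 0.2556 m/day.
Travel time t = L / v = 2160 / 0.2556 = 8449 days = 23.13 years.

23.1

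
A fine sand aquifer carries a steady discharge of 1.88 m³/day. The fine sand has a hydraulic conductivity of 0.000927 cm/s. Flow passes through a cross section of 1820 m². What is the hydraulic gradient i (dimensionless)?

0.00129

Convert K: 0.000927 cm/s × 864 = 0.8009 m/day.
From Q = K·A·i, i = Q / (K·A) = 1.88 / (0.8009 × 1820) = 0.001290.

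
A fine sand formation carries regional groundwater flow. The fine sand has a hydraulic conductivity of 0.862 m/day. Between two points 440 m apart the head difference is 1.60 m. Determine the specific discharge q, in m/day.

0.00313

Hydraulic gradient i = Δh / L = 1.60 / 440 = 0.003636.
Specific discharge q = K · i = 0.8620 × 0.003636 = 0.003135 m/day.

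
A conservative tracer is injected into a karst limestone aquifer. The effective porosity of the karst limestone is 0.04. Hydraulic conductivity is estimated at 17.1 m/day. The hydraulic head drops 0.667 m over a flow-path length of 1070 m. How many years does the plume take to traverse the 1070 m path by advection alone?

11.0

Hydraulic gradient i = Δh / L = 0.667 / 1070 = 0.0006234.
Darcy flux q = K · i = 17.10 × 0.0006234 = 0.01066 m/day.
Seepage velocity v = q / n_e = 0.01066 / 0.04 = 0.2665 m/day.
Travel time t = L / v = 1070 / 0.2665 = 4015 days = 10.99 years.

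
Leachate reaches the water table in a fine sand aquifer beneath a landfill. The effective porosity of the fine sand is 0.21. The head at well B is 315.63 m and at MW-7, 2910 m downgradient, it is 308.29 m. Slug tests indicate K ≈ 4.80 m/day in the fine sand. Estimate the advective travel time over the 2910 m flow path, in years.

Hydraulic gradient i = (315.63 − 308.29) / 2910 = 7.34 / 2910 = 0.002522.
Darcy flux q = K · i = 4.800 × 0.002522 = 0.01211 m/day.
Seepage velocity v = q / n_e = 0.01211 / 0.21 = 0.05765 m/day.
Travel time t = L / v = 2910 / 0.05765 = 50474 days = 138.2 years.

138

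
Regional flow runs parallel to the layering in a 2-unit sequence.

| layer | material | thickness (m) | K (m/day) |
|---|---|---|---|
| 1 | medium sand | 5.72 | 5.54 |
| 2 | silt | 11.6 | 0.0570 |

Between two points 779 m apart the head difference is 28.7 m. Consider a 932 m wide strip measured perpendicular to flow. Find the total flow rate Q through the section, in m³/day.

1110

Flow is parallel to layering, so each bed carries its own Darcy discharge and the transmissivities add.
Σ(K_i·b_i) = 5.54×5.72 + 0.0570×11.6 = 32.35 m²/day.
Hydraulic gradient i = Δh / L = 28.7 / 779 = 0.03684.
Q = Σ(K_i·b_i) · W · i = 32.35 × 932 × 0.03684 = 1111 m³/day.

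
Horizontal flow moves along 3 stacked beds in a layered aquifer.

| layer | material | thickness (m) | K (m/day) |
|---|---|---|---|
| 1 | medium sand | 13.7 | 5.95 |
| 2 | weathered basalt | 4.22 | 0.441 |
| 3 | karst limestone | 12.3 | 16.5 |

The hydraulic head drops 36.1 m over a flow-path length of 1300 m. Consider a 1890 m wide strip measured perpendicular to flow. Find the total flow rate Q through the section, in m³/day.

Flow is parallel to layering, so each bed carries its own Darcy discharge and the transmissivities add.
Σ(K_i·b_i) = 5.95×13.7 + 0.441×4.22 + 16.5×12.3 = 286.3 m²/day.
Hydraulic gradient i = Δh / L = 36.1 / 1300 = 0.02777.
Q = Σ(K_i·b_i) · W · i = 286.3 × 1890 × 0.02777 = 15027 m³/day.

15000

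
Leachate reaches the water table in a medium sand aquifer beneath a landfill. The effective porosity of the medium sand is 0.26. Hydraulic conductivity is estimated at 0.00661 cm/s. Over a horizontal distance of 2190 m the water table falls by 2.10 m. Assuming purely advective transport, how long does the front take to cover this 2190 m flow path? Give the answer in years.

Convert K: 0.00661 cm/s × 864 = 5.711 m/day.
Hydraulic gradient i = Δh / L = 2.10 / 2190 = 0.0009589.
Darcy flux q = K · i = 5.711 × 0.0009589 = 0.005476 m/day.
Seepage velocity v = q / n_e = 0.005476 / 0.26 = 0.02106 m/day.
Travel time t = L / v = 2190 / 0.02106 = 1.040e+05 days = 284.7 years.

285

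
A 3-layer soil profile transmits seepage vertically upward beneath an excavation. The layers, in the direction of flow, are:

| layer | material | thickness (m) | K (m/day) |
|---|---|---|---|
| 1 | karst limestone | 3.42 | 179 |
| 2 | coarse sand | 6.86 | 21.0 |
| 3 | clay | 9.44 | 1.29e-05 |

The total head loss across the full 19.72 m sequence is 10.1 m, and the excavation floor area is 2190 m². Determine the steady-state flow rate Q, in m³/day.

0.0302

Flow is perpendicular to layering, so the layers act in series and the equivalent K is the thickness-weighted harmonic mean.
Total thickness L = 3.42 + 6.86 + 9.44 = 19.72 m.
Σ(b_i/K_i) = 3.42/179 + 6.86/21.0 + 9.44/1.29e-05 = 7.318e+05 d.
K_eq = L / Σ(b_i/K_i) = 19.72 / 7.318e+05 = 2.695e-05 m/day.
Q = K_eq · A · (Δh/L) = 2.695e-05 × 2190 × (10.1/19.72) = 0.03023 m³/day.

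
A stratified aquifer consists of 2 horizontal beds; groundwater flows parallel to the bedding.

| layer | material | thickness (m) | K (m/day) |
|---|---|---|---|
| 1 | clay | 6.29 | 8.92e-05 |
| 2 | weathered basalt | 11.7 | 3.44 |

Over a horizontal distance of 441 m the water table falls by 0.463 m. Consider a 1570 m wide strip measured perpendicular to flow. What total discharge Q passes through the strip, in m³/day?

66.3

Flow is parallel to layering, so each bed carries its own Darcy discharge and the transmissivities add.
Σ(K_i·b_i) = 8.92e-05×6.29 + 3.44×11.7 = 40.25 m²/day.
Hydraulic gradient i = Δh / L = 0.463 / 441 = 0.001050.
Q = Σ(K_i·b_i) · W · i = 40.25 × 1570 × 0.001050 = 66.34 m³/day.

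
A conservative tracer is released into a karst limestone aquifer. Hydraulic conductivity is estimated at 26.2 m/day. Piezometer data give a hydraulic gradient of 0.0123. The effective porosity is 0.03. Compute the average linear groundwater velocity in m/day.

10.7

Hydraulic gradient i = 0.0123.
Darcy flux q = K · i = 26.20 × 0.01230 = 0.3223 m/day.
Seepage velocity v = q / n_e = 0.3223 / 0.03 = 10.74 m/day.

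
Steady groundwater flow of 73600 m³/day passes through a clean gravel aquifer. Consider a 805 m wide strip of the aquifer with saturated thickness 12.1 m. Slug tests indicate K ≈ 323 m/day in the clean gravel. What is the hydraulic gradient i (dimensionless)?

Cross-sectional area A = 805 × 12.1 = 9740 m².
From Q = K·A·i, i = Q / (K·A) = 73600 / (323.0 × 9740) = 0.02339.

0.0234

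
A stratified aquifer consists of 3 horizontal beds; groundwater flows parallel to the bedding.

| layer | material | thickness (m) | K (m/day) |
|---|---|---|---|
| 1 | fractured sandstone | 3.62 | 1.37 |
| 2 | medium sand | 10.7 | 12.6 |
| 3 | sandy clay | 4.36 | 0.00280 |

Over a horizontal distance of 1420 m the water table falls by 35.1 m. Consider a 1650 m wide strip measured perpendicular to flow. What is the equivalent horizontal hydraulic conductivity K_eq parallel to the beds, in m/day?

7.48

Flow is parallel to layering, so each bed carries its own Darcy discharge and the transmissivities add.
Σ(K_i·b_i) = 1.37×3.62 + 12.6×10.7 + 0.00280×4.36 = 139.8 m²/day.
Total thickness b = 18.68 m, so K_eq = Σ(K_i·b_i)/b = 7.483 m/day.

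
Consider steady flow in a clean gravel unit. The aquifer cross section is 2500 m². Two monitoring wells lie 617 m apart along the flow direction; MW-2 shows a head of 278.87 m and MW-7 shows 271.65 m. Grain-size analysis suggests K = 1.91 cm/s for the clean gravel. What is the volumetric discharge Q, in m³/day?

48300

Convert K: 1.91 cm/s × 864 = 1650 m/day.
Hydraulic gradient i = (278.87 − 271.65) / 617 = 7.22 / 617 = 0.01170.
Darcy's law: Q = K · A · i = 1650 × 2500 × 0.01170 = 48277 m³/day.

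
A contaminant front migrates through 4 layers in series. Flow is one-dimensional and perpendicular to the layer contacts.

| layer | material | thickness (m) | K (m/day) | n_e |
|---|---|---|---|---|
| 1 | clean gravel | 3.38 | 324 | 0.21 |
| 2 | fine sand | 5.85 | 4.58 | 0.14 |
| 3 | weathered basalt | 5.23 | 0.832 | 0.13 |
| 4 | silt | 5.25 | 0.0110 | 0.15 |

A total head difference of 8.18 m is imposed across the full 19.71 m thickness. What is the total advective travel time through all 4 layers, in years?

With flow normal to the layers, continuity requires the same specific discharge q through every layer.
Σ(b_i/K_i) = 3.38/324 + 5.85/4.58 + 5.23/0.832 + 5.25/0.0110 = 484.8 d.
q = Δh / Σ(b_i/K_i) = 8.18 / 484.8 = 0.01687 m/day.
In each layer the seepage velocity is v_i = q/n_i, so the layer transit time is t_i = b_i·n_i / q:
  layer 1 (clean gravel): t_1 = 3.38 × 0.21 / 0.01687 = 42.07 d
  layer 2 (fine sand): t_2 = 5.85 × 0.14 / 0.01687 = 48.54 d
  layer 3 (weathered basalt): t_3 = 5.23 × 0.13 / 0.01687 = 40.30 d
  layer 4 (silt): t_4 = 5.25 × 0.15 / 0.01687 = 46.68 d
Total t = Σ t_i = 177.6 days = 0.4862 years.

0.486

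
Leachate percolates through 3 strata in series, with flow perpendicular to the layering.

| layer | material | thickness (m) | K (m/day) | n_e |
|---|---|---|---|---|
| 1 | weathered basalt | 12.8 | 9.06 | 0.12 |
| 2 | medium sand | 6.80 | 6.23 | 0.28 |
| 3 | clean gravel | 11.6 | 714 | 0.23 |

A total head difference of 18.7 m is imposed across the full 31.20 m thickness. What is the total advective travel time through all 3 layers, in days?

0.823

With flow normal to the layers, continuity requires the same specific discharge q through every layer.
Σ(b_i/K_i) = 12.8/9.06 + 6.80/6.23 + 11.6/714 = 2.521 d.
q = Δh / Σ(b_i/K_i) = 18.7 / 2.521 = 7.419 m/day.
In each layer the seepage velocity is v_i = q/n_i, so the layer transit time is t_i = b_i·n_i / q:
  layer 1 (weathered basalt): t_1 = 12.8 × 0.12 / 7.419 = 0.2070 d
  layer 2 (medium sand): t_2 = 6.80 × 0.28 / 7.419 = 0.2566 d
  layer 3 (clean gravel): t_3 = 11.6 × 0.23 / 7.419 = 0.3596 d
Total t = Σ t_i = 0.8233 days.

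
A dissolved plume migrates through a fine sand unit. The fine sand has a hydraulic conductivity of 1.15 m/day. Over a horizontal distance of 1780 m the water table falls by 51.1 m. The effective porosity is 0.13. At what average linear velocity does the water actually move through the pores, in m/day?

0.254

Hydraulic gradient i = Δh / L = 51.1 / 1780 = 0.02871.
Darcy flux q = K · i = 1.150 × 0.02871 = 0.03301 m/day.
Seepage velocity v = q / n_e = 0.03301 / 0.13 = 0.2540 m/day.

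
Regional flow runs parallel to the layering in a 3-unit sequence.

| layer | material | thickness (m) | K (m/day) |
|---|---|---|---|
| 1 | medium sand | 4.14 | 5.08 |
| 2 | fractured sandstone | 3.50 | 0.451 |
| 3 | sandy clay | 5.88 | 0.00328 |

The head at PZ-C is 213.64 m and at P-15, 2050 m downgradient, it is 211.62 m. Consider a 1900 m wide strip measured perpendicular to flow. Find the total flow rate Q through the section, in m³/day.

42.4

Flow is parallel to layering, so each bed carries its own Darcy discharge and the transmissivities add.
Σ(K_i·b_i) = 5.08×4.14 + 0.451×3.50 + 0.00328×5.88 = 22.63 m²/day.
Hydraulic gradient i = (213.64 − 211.62) / 2050 = 2.02 / 2050 = 0.0009854.
Q = Σ(K_i·b_i) · W · i = 22.63 × 1900 × 0.0009854 = 42.37 m³/day.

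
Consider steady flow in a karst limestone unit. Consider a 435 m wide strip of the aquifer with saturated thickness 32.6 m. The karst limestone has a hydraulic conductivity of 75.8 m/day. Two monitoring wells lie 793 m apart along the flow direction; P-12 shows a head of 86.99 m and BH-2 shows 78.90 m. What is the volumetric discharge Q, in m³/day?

Cross-sectional area A = 435 × 32.6 = 14181 m².
Hydraulic gradient i = (86.99 − 78.90) / 793 = 8.09 / 793 = 0.01020.
Darcy's law: Q = K · A · i = 75.80 × 14181 × 0.01020 = 10966 m³/day.

11000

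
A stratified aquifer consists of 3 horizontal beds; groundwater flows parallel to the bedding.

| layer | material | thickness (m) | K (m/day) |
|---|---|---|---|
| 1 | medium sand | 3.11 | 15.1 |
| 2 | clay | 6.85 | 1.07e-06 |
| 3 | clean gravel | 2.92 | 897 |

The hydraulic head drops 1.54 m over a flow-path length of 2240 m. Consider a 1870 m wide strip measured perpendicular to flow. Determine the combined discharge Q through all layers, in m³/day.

Flow is parallel to layering, so each bed carries its own Darcy discharge and the transmissivities add.
Σ(K_i·b_i) = 15.1×3.11 + 1.07e-06×6.85 + 897×2.92 = 2666 m²/day.
Hydraulic gradient i = Δh / L = 1.54 / 2240 = 0.0006875.
Q = Σ(K_i·b_i) · W · i = 2666 × 1870 × 0.0006875 = 3428 m³/day.

3430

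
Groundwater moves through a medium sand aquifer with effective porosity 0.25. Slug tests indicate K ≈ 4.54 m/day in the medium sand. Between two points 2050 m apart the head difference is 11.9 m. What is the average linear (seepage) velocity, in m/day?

0.105

Hydraulic gradient i = Δh / L = 11.9 / 2050 = 0.005805.
Darcy flux q = K · i = 4.540 × 0.005805 = 0.02635 m/day.
Seepage velocity v = q / n_e = 0.02635 / 0.25 = 0.1054 m/day.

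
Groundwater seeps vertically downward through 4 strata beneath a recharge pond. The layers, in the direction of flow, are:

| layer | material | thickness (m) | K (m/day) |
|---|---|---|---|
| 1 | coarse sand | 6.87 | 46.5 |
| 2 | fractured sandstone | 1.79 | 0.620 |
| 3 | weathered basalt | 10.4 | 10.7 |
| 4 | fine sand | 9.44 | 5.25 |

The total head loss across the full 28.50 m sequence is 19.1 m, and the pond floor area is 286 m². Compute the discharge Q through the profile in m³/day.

941

Flow is perpendicular to layering, so the layers act in series and the equivalent K is the thickness-weighted harmonic mean.
Total thickness L = 6.87 + 1.79 + 10.4 + 9.44 = 28.50 m.
Σ(b_i/K_i) = 6.87/46.5 + 1.79/0.620 + 10.4/10.7 + 9.44/5.25 = 5.805 d.
K_eq = L / Σ(b_i/K_i) = 28.50 / 5.805 = 4.910 m/day.
Q = K_eq · A · (Δh/L) = 4.910 × 286 × (19.1/28.50) = 941.0 m³/day.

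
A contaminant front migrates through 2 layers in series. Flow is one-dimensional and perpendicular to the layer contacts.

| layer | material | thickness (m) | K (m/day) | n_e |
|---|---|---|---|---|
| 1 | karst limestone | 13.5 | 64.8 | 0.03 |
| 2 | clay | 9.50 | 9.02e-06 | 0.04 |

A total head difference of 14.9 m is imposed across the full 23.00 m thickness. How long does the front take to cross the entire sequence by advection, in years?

With flow normal to the layers, continuity requires the same specific discharge q through every layer.
Σ(b_i/K_i) = 13.5/64.8 + 9.50/9.02e-06 = 1.053e+06 d.
q = Δh / Σ(b_i/K_i) = 14.9 / 1.053e+06 = 1.415e-05 m/day.
In each layer the seepage velocity is v_i = q/n_i, so the layer transit time is t_i = b_i·n_i / q:
  layer 1 (karst limestone): t_1 = 13.5 × 0.03 / 1.415e-05 = 28628 d
  layer 2 (clay): t_2 = 9.50 × 0.04 / 1.415e-05 = 26861 d
Total t = Σ t_i = 55488 days = 151.9 years.

152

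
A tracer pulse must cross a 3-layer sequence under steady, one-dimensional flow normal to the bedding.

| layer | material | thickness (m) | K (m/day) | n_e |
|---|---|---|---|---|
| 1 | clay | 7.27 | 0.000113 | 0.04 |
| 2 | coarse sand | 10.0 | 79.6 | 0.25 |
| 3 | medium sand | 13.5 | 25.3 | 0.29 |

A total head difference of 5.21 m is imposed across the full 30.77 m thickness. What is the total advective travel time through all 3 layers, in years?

With flow normal to the layers, continuity requires the same specific discharge q through every layer.
Σ(b_i/K_i) = 7.27/0.000113 + 10.0/79.6 + 13.5/25.3 = 64337 d.
q = Δh / Σ(b_i/K_i) = 5.21 / 64337 = 8.098e-05 m/day.
In each layer the seepage velocity is v_i = q/n_i, so the layer transit time is t_i = b_i·n_i / q:
  layer 1 (clay): t_1 = 7.27 × 0.04 / 8.098e-05 = 3591 d
  layer 2 (coarse sand): t_2 = 10.0 × 0.25 / 8.098e-05 = 30872 d
  layer 3 (medium sand): t_3 = 13.5 × 0.29 / 8.098e-05 = 48345 d
Total t = Σ t_i = 82808 days = 226.7 years.

227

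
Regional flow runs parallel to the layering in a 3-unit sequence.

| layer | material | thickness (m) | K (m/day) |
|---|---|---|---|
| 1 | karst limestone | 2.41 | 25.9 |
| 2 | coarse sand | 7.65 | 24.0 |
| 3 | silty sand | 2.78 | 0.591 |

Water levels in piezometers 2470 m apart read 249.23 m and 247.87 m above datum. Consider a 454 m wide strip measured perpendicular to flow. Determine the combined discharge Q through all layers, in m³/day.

61.9

Flow is parallel to layering, so each bed carries its own Darcy discharge and the transmissivities add.
Σ(K_i·b_i) = 25.9×2.41 + 24.0×7.65 + 0.591×2.78 = 247.7 m²/day.
Hydraulic gradient i = (249.23 − 247.87) / 2470 = 1.36 / 2470 = 0.0005506.
Q = Σ(K_i·b_i) · W · i = 247.7 × 454 × 0.0005506 = 61.91 m³/day.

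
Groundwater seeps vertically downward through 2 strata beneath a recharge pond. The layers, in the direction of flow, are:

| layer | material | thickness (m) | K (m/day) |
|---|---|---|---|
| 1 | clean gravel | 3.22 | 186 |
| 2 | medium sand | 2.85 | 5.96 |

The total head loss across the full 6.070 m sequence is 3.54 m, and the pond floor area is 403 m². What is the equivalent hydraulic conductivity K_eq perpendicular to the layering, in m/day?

12.3

Flow is perpendicular to layering, so the layers act in series and the equivalent K is the thickness-weighted harmonic mean.
Total thickness L = 3.22 + 2.85 = 6.070 m.
Σ(b_i/K_i) = 3.22/186 + 2.85/5.96 = 0.4955 d.
K_eq = L / Σ(b_i/K_i) = 6.070 / 0.4955 = 12.25 m/day.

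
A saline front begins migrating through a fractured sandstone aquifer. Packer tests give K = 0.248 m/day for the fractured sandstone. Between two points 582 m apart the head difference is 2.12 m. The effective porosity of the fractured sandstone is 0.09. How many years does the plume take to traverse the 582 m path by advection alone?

Hydraulic gradient i = Δh / L = 2.12 / 582 = 0.003643.
Darcy flux q = K · i = 0.2480 × 0.003643 = 0.0009034 m/day.
Seepage velocity v = q / n_e = 0.0009034 / 0.09 = 0.01004 m/day.
Travel time t = L / v = 582 / 0.01004 = 57983 days = 158.7 years.

159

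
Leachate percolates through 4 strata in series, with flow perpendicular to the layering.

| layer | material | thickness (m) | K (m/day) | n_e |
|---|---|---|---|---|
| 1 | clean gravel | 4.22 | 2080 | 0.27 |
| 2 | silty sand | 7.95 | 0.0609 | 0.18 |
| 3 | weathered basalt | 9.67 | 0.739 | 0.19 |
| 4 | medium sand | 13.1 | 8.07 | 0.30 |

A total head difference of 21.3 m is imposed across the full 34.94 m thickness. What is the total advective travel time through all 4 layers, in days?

With flow normal to the layers, continuity requires the same specific discharge q through every layer.
Σ(b_i/K_i) = 4.22/2080 + 7.95/0.0609 + 9.67/0.739 + 13.1/8.07 = 145.3 d.
q = Δh / Σ(b_i/K_i) = 21.3 / 145.3 = 0.1466 m/day.
In each layer the seepage velocity is v_i = q/n_i, so the layer transit time is t_i = b_i·n_i / q:
  layer 1 (clean gravel): t_1 = 4.22 × 0.27 / 0.1466 = 7.770 d
  layer 2 (silty sand): t_2 = 7.95 × 0.18 / 0.1466 = 9.759 d
  layer 3 (weathered basalt): t_3 = 9.67 × 0.19 / 0.1466 = 12.53 d
  layer 4 (medium sand): t_4 = 13.1 × 0.30 / 0.1466 = 26.80 d
Total t = Σ t_i = 56.86 days.

56.9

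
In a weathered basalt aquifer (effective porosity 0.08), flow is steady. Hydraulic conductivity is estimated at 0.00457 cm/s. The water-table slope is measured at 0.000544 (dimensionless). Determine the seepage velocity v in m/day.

Convert K: 0.00457 cm/s × 864 = 3.948 m/day.
Hydraulic gradient i = 0.000544.
Darcy flux q = K · i = 3.948 × 0.0005440 = 0.002148 m/day.
Seepage velocity v = q / n_e = 0.002148 / 0.08 = 0.02685 m/day.

0.0268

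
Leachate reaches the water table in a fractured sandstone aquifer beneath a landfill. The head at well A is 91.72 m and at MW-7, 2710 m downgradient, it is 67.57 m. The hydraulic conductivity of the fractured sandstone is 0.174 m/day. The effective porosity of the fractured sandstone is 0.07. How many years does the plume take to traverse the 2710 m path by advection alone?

Hydraulic gradient i = (91.72 − 67.57) / 2710 = 24.15 / 2710 = 0.008911.
Darcy flux q = K · i = 0.1740 × 0.008911 = 0.001551 m/day.
Seepage velocity v = q / n_e = 0.001551 / 0.07 = 0.02215 m/day.
Travel time t = L / v = 2710 / 0.02215 = 1.223e+05 days = 335.0 years.

335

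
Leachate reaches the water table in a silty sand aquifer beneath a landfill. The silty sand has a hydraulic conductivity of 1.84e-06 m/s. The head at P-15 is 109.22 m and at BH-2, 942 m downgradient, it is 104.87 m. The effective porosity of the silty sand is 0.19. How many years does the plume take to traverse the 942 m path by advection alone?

667

Convert K: 1.84e-06 m/s × 86400 = 0.1590 m/day.
Hydraulic gradient i = (109.22 − 104.87) / 942 = 4.35 / 942 = 0.004618.
Darcy flux q = K · i = 0.1590 × 0.004618 = 0.0007341 m/day.
Seepage velocity v = q / n_e = 0.0007341 / 0.19 = 0.003864 m/day.
Travel time t = L / v = 942 / 0.003864 = 2.438e+05 days = 667.5 years.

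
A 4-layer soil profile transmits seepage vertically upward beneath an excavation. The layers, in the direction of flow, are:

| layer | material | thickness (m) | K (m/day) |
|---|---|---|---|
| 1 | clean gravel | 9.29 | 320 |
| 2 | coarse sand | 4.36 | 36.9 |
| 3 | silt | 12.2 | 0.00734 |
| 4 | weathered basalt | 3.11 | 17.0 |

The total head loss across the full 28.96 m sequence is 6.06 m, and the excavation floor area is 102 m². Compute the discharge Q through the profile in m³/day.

0.372

Flow is perpendicular to layering, so the layers act in series and the equivalent K is the thickness-weighted harmonic mean.
Total thickness L = 9.29 + 4.36 + 12.2 + 3.11 = 28.96 m.
Σ(b_i/K_i) = 9.29/320 + 4.36/36.9 + 12.2/0.00734 + 3.11/17.0 = 1662 d.
K_eq = L / Σ(b_i/K_i) = 28.96 / 1662 = 0.01742 m/day.
Q = K_eq · A · (Δh/L) = 0.01742 × 102 × (6.06/28.96) = 0.3718 m³/day.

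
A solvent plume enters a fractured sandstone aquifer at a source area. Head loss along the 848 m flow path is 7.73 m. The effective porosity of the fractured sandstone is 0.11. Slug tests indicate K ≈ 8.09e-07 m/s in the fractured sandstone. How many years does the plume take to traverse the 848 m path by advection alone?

401

Convert K: 8.09e-07 m/s × 86400 = 0.06990 m/day.
Hydraulic gradient i = Δh / L = 7.73 / 848 = 0.009116.
Darcy flux q = K · i = 0.06990 × 0.009116 = 0.0006372 m/day.
Seepage velocity v = q / n_e = 0.0006372 / 0.11 = 0.005792 m/day.
Travel time t = L / v = 848 / 0.005792 = 1.464e+05 days = 400.8 years.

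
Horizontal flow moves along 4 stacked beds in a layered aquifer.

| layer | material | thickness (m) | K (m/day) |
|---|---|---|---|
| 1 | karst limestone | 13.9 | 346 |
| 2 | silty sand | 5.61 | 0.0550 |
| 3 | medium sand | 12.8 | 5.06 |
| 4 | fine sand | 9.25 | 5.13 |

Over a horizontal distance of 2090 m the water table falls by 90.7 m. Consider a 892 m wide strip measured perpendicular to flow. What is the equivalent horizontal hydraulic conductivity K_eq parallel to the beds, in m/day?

118

Flow is parallel to layering, so each bed carries its own Darcy discharge and the transmissivities add.
Σ(K_i·b_i) = 346×13.9 + 0.0550×5.61 + 5.06×12.8 + 5.13×9.25 = 4922 m²/day.
Total thickness b = 41.56 m, so K_eq = Σ(K_i·b_i)/b = 118.4 m/day.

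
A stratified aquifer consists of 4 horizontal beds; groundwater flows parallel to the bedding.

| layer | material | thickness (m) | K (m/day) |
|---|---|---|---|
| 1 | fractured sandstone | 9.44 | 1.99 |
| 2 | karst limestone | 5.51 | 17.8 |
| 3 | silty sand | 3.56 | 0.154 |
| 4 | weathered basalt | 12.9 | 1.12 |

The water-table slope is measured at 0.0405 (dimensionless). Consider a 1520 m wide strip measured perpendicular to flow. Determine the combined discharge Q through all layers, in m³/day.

8120

Flow is parallel to layering, so each bed carries its own Darcy discharge and the transmissivities add.
Σ(K_i·b_i) = 1.99×9.44 + 17.8×5.51 + 0.154×3.56 + 1.12×12.9 = 131.9 m²/day.
Hydraulic gradient i = 0.0405.
Q = Σ(K_i·b_i) · W · i = 131.9 × 1520 × 0.04050 = 8117 m³/day.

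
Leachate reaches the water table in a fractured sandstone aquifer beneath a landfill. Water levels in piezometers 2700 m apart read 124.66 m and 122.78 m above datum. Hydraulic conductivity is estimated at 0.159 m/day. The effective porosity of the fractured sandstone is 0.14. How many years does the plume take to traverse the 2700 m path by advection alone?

9350

Hydraulic gradient i = (124.66 − 122.78) / 2700 = 1.88 / 2700 = 0.0006963.
Darcy flux q = K · i = 0.1590 × 0.0006963 = 0.0001107 m/day.
Seepage velocity v = q / n_e = 0.0001107 / 0.14 = 0.0007908 m/day.
Travel time t = L / v = 2700 / 0.0007908 = 3.414e+06 days = 9348 years.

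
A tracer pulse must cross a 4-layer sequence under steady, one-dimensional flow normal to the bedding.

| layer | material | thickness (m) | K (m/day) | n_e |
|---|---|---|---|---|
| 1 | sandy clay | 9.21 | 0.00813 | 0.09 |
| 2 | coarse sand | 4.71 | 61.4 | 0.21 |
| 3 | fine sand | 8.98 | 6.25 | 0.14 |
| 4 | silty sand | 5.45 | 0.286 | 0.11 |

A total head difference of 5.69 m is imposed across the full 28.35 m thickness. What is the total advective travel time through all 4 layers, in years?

2.04

With flow normal to the layers, continuity requires the same specific discharge q through every layer.
Σ(b_i/K_i) = 9.21/0.00813 + 4.71/61.4 + 8.98/6.25 + 5.45/0.286 = 1153 d.
q = Δh / Σ(b_i/K_i) = 5.69 / 1153 = 0.004933 m/day.
In each layer the seepage velocity is v_i = q/n_i, so the layer transit time is t_i = b_i·n_i / q:
  layer 1 (sandy clay): t_1 = 9.21 × 0.09 / 0.004933 = 168.0 d
  layer 2 (coarse sand): t_2 = 4.71 × 0.21 / 0.004933 = 200.5 d
  layer 3 (fine sand): t_3 = 8.98 × 0.14 / 0.004933 = 254.8 d
  layer 4 (silty sand): t_4 = 5.45 × 0.11 / 0.004933 = 121.5 d
Total t = Σ t_i = 744.9 days = 2.039 years.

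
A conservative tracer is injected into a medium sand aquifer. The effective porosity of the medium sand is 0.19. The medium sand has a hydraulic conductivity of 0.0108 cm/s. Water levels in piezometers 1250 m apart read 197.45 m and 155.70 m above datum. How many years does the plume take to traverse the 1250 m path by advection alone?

2.09

Convert K: 0.0108 cm/s × 864 = 9.331 m/day.
Hydraulic gradient i = (197.45 − 155.70) / 1250 = 41.75 / 1250 = 0.03340.
Darcy flux q = K · i = 9.331 × 0.03340 = 0.3117 m/day.
Seepage velocity v = q / n_e = 0.3117 / 0.19 = 1.640 m/day.
Travel time t = L / v = 1250 / 1.640 = 762.0 days = 2.086 years.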